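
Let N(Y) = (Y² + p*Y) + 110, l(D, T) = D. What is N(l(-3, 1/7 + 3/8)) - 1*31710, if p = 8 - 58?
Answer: -31441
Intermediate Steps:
p = -50
N(Y) = 110 + Y² - 50*Y (N(Y) = (Y² - 50*Y) + 110 = 110 + Y² - 50*Y)
N(l(-3, 1/7 + 3/8)) - 1*31710 = (110 + (-3)² - 50*(-3)) - 1*31710 = (110 + 9 + 150) - 31710 = 269 - 31710 = -31441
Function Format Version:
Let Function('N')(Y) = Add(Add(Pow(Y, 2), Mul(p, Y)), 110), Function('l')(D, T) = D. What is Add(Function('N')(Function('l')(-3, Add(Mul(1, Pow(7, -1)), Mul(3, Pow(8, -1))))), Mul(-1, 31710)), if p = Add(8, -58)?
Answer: -31441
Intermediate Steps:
p = -50
Function('N')(Y) = Add(110, Pow(Y, 2), Mul(-50, Y)) (Function('N')(Y) = Add(Add(Pow(Y, 2), Mul(-50, Y)), 110) = Add(110, Pow(Y, 2), Mul(-50, Y)))
Add(Function('N')(Function('l')(-3, Add(Mul(1, Pow(7, -1)), Mul(3, Pow(8, -1))))), Mul(-1, 31710)) = Add(Add(110, Pow(-3, 2), Mul(-50, -3)), Mul(-1, 31710)) = Add(Add(110, 9, 150), -31710) = Add(269, -31710) = -31441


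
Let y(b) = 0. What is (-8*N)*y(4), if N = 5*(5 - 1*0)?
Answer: 0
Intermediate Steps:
N = 25 (N = 5*(5 + 0) = 5*5 = 25)
(-8*N)*y(4) = -8*25*0 = -200*0 = 0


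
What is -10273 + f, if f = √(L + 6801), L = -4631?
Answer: -10273 + √2170 ≈ -10226.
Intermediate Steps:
f = √2170 (f = √(-4631 + 6801) = √2170 ≈ 46.583)
-10273 + f = -10273 + √2170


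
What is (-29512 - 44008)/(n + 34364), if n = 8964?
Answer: -4595/2708 ≈ -1.6968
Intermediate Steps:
(-29512 - 44008)/(n + 34364) = (-29512 - 44008)/(8964 + 34364) = -73520/43328 = -73520*1/43328 = -4595/2708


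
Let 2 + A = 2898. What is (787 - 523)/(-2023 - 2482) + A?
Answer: 13046216/4505 ≈ 2895.9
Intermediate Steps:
A = 2896 (A = -2 + 2898 = 2896)
(787 - 523)/(-2023 - 2482) + A = (787 - 523)/(-2023 - 2482) + 2896 = 264/(-4505) + 2896 = 264*(-1/4505) + 2896 = -264/4505 + 2896 = 13046216/4505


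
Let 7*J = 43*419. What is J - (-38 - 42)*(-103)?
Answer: -39663/7 ≈ -5666.1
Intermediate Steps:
J = 18017/7 (J = (43*419)/7 = (1/7)*18017 = 18017/7 ≈ 2573.9)
J - (-38 - 42)*(-103) = 18017/7 - (-38 - 42)*(-103) = 18017/7 - (-80)*(-103) = 18017/7 - 1*8240 = 18017/7 - 8240 = -39663/7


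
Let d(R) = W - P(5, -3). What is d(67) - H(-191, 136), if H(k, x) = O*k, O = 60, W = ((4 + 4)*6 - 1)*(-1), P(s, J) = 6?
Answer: 11407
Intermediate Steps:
W = -47 (W = (8*6 - 1)*(-1) = (48 - 1)*(-1) = 47*(-1) = -47)
d(R) = -53 (d(R) = -47 - 1*6 = -47 - 6 = -53)
H(k, x) = 60*k
d(67) - H(-191, 136) = -53 - 60*(-191) = -53 - 1*(-11460) = -53 + 11460 = 11407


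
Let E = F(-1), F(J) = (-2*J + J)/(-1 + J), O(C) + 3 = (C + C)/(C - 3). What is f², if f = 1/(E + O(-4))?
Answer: 196/1089 ≈ 0.17998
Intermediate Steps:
O(C) = -3 + 2*C/(-3 + C) (O(C) = -3 + (C + C)/(C - 3) = -3 + (2*C)/(-3 + C) = -3 + 2*C/(-3 + C))
F(J) = -J/(-1 + J) (F(J) = (-J)/(-1 + J) = -J/(-1 + J))
E = -½ (E = -1*(-1)/(-1 - 1) = -1*(-1)/(-2) = -1*(-1)*(-½) = -½ ≈ -0.50000)
f = -14/33 (f = 1/(-½ + (9 - 1*(-4))/(-3 - 4)) = 1/(-½ + (9 + 4)/(-7)) = 1/(-½ - ⅐*13) = 1/(-½ - 13/7) = 1/(-33/14) = -14/33 ≈ -0.42424)
f² = (-14/33)² = 196/1089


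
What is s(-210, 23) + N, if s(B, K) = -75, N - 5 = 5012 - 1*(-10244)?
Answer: 15186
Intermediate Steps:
N = 15261 (N = 5 + (5012 - 1*(-10244)) = 5 + (5012 + 10244) = 5 + 15256 = 15261)
s(-210, 23) + N = -75 + 15261 = 15186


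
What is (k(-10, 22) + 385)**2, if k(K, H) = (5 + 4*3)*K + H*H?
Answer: 488601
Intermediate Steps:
k(K, H) = H**2 + 17*K (k(K, H) = (5 + 12)*K + H**2 = 17*K + H**2 = H**2 + 17*K)
(k(-10, 22) + 385)**2 = ((22**2 + 17*(-10)) + 385)**2 = ((484 - 170) + 385)**2 = (314 + 385)**2 = 699**2 = 488601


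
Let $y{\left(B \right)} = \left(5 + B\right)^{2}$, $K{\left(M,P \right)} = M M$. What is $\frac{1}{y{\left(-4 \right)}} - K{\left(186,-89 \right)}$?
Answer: $-34595$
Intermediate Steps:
$K{\left(M,P \right)} = M^{2}$
$\frac{1}{y{\left(-4 \right)}} - K{\left(186,-89 \right)} = \frac{1}{\left(5 - 4\right)^{2}} - 186^{2} = \frac{1}{1^{2}} - 34596 = 1^{-1} - 34596 = 1 - 34596 = -34595$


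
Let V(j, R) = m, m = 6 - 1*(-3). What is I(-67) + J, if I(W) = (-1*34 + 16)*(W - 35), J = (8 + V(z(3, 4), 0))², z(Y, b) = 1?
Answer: 2125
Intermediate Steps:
m = 9 (m = 6 + 3 = 9)
V(j, R) = 9
J = 289 (J = (8 + 9)² = 17² = 289)
I(W) = 630 - 18*W (I(W) = (-34 + 16)*(-35 + W) = -18*(-35 + W) = 630 - 18*W)
I(-67) + J = (630 - 18*(-67)) + 289 = (630 + 1206) + 289 = 1836 + 289 = 2125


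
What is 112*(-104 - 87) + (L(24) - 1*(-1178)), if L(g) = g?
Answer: -20190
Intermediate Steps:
112*(-104 - 87) + (L(24) - 1*(-1178)) = 112*(-104 - 87) + (24 - 1*(-1178)) = 112*(-191) + (24 + 1178) = -21392 + 1202 = -20190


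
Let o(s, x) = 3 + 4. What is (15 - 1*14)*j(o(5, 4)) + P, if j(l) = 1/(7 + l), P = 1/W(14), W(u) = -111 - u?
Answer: 111/1750 ≈ 0.063429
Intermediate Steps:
o(s, x) = 7
P = -1/125 (P = 1/(-111 - 1*14) = 1/(-111 - 14) = 1/(-125) = -1/125 ≈ -0.0080000)
(15 - 1*14)*j(o(5, 4)) + P = (15 - 1*14)/(7 + 7) - 1/125 = (15 - 14)/14 - 1/125 = 1*(1/14) - 1/125 = 1/14 - 1/125 = 111/1750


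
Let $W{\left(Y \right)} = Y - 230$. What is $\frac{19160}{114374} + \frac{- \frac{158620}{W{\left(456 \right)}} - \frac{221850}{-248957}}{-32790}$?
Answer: $\frac{996480990570214}{5275231418616393} \approx 0.1889$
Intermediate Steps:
$W{\left(Y \right)} = -230 + Y$ ($W{\left(Y \right)} = Y - 230 = -230 + Y$)
$\frac{19160}{114374} + \frac{- \frac{158620}{W{\left(456 \right)}} - \frac{221850}{-248957}}{-32790} = \frac{19160}{114374} + \frac{- \frac{158620}{-230 + 456} - \frac{221850}{-248957}}{-32790} = 19160 \cdot \frac{1}{114374} + \left(- \frac{158620}{226} - - \frac{221850}{248957}\right) \left(- \frac{1}{32790}\right) = \frac{9580}{57187} + \left(\left(-158620\right) \frac{1}{226} + \frac{221850}{248957}\right) \left(- \frac{1}{32790}\right) = \frac{9580}{57187} + \left(- \frac{79310}{113} + \frac{221850}{248957}\right) \left(- \frac{1}{32790}\right) = \frac{9580}{57187} - - \frac{1971971062}{92245290339} = \frac{9580}{57187} + \frac{1971971062}{92245290339} = \frac{996480990570214}{5275231418616393}$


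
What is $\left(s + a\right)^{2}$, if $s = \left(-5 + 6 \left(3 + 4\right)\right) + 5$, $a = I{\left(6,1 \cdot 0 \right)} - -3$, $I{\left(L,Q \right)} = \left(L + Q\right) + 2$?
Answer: $2809$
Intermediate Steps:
$I{\left(L,Q \right)} = 2 + L + Q$
$a = 11$ ($a = \left(2 + 6 + 1 \cdot 0\right) - -3 = \left(2 + 6 + 0\right) + 3 = 8 + 3 = 11$)
$s = 42$ ($s = \left(-5 + 6 \cdot 7\right) + 5 = \left(-5 + 42\right) + 5 = 37 + 5 = 42$)
$\left(s + a\right)^{2} = \left(42 + 11\right)^{2} = 53^{2} = 2809$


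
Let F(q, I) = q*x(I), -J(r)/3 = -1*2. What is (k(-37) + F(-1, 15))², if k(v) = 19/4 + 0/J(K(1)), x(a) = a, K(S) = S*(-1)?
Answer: 1681/16 ≈ 105.06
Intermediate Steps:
K(S) = -S
J(r) = 6 (J(r) = -(-3)*2 = -3*(-2) = 6)
F(q, I) = I*q (F(q, I) = q*I = I*q)
k(v) = 19/4 (k(v) = 19/4 + 0/6 = 19*(¼) + 0*(⅙) = 19/4 + 0 = 19/4)
(k(-37) + F(-1, 15))² = (19/4 + 15*(-1))² = (19/4 - 15)² = (-41/4)² = 1681/16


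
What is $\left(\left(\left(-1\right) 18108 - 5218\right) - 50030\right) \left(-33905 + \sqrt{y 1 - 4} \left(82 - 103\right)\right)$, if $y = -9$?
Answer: $2487135180 + 1540476 i \sqrt{13} \approx 2.4871 \cdot 10^{9} + 5.5543 \cdot 10^{6} i$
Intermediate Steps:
$\left(\left(\left(-1\right) 18108 - 5218\right) - 50030\right) \left(-33905 + \sqrt{y 1 - 4} \left(82 - 103\right)\right) = \left(\left(\left(-1\right) 18108 - 5218\right) - 50030\right) \left(-33905 + \sqrt{\left(-9\right) 1 - 4} \left(82 - 103\right)\right) = \left(\left(-18108 - 5218\right) - 50030\right) \left(-33905 + \sqrt{-9 - 4} \left(-21\right)\right) = \left(-23326 - 50030\right) \left(-33905 + \sqrt{-13} \left(-21\right)\right) = - 73356 \left(-33905 + i \sqrt{13} \left(-21\right)\right) = - 73356 \left(-33905 - 21 i \sqrt{13}\right) = 2487135180 + 1540476 i \sqrt{13}$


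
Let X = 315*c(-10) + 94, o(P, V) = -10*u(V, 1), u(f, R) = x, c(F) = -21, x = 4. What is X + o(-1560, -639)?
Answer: -6561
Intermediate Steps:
u(f, R) = 4
o(P, V) = -40 (o(P, V) = -10*4 = -40)
X = -6521 (X = 315*(-21) + 94 = -6615 + 94 = -6521)
X + o(-1560, -639) = -6521 - 40 = -6561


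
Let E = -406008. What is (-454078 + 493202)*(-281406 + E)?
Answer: -26894385336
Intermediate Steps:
(-454078 + 493202)*(-281406 + E) = (-454078 + 493202)*(-281406 - 406008) = 39124*(-687414) = -26894385336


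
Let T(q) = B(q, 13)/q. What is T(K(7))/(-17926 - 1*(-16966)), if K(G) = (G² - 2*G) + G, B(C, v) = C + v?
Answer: -11/8064 ≈ -0.0013641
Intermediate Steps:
K(G) = G² - G
T(q) = (13 + q)/q (T(q) = (q + 13)/q = (13 + q)/q)
T(K(7))/(-17926 - 1*(-16966)) = ((13 + 7*(-1 + 7))/((7*(-1 + 7))))/(-17926 - 1*(-16966)) = ((13 + 7*6)/((7*6)))/(-17926 + 16966) = ((13 + 42)/42)/(-960) = ((1/42)*55)*(-1/960) = (55/42)*(-1/960) = -11/8064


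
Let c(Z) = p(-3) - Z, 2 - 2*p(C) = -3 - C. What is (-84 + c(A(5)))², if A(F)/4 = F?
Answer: 10609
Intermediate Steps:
A(F) = 4*F
p(C) = 5/2 + C/2 (p(C) = 1 - (-3 - C)/2 = 1 + (3/2 + C/2) = 5/2 + C/2)
c(Z) = 1 - Z (c(Z) = (5/2 + (½)*(-3)) - Z = (5/2 - 3/2) - Z = 1 - Z)
(-84 + c(A(5)))² = (-84 + (1 - 4*5))² = (-84 + (1 - 1*20))² = (-84 + (1 - 20))² = (-84 - 19)² = (-103)² = 10609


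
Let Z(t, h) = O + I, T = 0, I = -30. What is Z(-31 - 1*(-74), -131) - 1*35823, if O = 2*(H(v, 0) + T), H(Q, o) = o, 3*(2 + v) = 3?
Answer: -35853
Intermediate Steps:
v = -1 (v = -2 + (⅓)*3 = -2 + 1 = -1)
O = 0 (O = 2*(0 + 0) = 2*0 = 0)
Z(t, h) = -30 (Z(t, h) = 0 - 30 = -30)
Z(-31 - 1*(-74), -131) - 1*35823 = -30 - 1*35823 = -30 - 35823 = -35853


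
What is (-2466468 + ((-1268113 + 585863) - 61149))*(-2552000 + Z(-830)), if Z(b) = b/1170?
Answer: 958415194746961/117 ≈ 8.1916e+12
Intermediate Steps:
Z(b) = b/1170 (Z(b) = b*(1/1170) = b/1170)
(-2466468 + ((-1268113 + 585863) - 61149))*(-2552000 + Z(-830)) = (-2466468 + ((-1268113 + 585863) - 61149))*(-2552000 + (1/1170)*(-830)) = (-2466468 + (-682250 - 61149))*(-2552000 - 83/117) = (-2466468 - 743399)*(-298584083/117) = -3209867*(-298584083/117) = 958415194746961/117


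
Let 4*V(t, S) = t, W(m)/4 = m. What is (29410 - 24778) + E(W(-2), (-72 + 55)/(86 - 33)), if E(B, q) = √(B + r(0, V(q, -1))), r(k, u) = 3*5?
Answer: 4632 + √7 ≈ 4634.6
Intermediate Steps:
W(m) = 4*m
V(t, S) = t/4
r(k, u) = 15
E(B, q) = √(15 + B) (E(B, q) = √(B + 15) = √(15 + B))
(29410 - 24778) + E(W(-2), (-72 + 55)/(86 - 33)) = (29410 - 24778) + √(15 + 4*(-2)) = 4632 + √(15 - 8) = 4632 + √7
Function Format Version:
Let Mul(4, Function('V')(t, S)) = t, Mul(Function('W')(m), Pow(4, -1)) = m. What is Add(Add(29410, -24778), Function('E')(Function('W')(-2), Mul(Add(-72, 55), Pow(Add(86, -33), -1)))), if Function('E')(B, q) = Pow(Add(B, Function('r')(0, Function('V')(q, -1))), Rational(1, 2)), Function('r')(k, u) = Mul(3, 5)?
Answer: Add(4632, Pow(7, Rational(1, 2))) ≈ 4634.6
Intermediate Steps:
Function('W')(m) = Mul(4, m)
Function('V')(t, S) = Mul(Rational(1, 4), t)
Function('r')(k, u) = 15
Function('E')(B, q) = Pow(Add(15, B), Rational(1, 2)) (Function('E')(B, q) = Pow(Add(B, 15), Rational(1, 2)) = Pow(Add(15, B), Rational(1, 2)))
Add(Add(29410, -24778), Function('E')(Function('W')(-2), Mul(Add(-72, 55), Pow(Add(86, -33), -1)))) = Add(Add(29410, -24778), Pow(Add(15, Mul(4, -2)), Rational(1, 2))) = Add(4632, Pow(Add(15, -8), Rational(1, 2))) = Add(4632, Pow(7, Rational(1, 2)))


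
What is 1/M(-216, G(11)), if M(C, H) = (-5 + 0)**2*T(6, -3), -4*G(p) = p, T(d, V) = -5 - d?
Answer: -1/275 ≈ -0.0036364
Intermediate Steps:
G(p) = -p/4
M(C, H) = -275 (M(C, H) = (-5 + 0)**2*(-5 - 1*6) = (-5)**2*(-5 - 6) = 25*(-11) = -275)
1/M(-216, G(11)) = 1/(-275) = -1/275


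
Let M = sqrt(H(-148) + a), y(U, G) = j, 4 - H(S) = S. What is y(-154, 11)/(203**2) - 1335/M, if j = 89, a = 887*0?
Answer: 89/41209 - 1335*sqrt(38)/76 ≈ -108.28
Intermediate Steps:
H(S) = 4 - S
a = 0
y(U, G) = 89
M = 2*sqrt(38) (M = sqrt((4 - 1*(-148)) + 0) = sqrt((4 + 148) + 0) = sqrt(152 + 0) = sqrt(152) = 2*sqrt(38) ≈ 12.329)
y(-154, 11)/(203**2) - 1335/M = 89/(203**2) - 1335*sqrt(38)/76 = 89/41209 - 1335*sqrt(38)/76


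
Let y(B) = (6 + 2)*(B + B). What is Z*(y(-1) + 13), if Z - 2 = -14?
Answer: 36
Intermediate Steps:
y(B) = 16*B (y(B) = 8*(2*B) = 16*B)
Z = -12 (Z = 2 - 14 = -12)
Z*(y(-1) + 13) = -12*(16*(-1) + 13) = -12*(-16 + 13) = -12*(-3) = 36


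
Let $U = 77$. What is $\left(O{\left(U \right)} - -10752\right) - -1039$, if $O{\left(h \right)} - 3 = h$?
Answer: $11871$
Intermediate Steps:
$O{\left(h \right)} = 3 + h$
$\left(O{\left(U \right)} - -10752\right) - -1039 = \left(\left(3 + 77\right) - -10752\right) - -1039 = \left(80 + 10752\right) + 1039 = 10832 + 1039 = 11871$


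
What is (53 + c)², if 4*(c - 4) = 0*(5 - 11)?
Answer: 3249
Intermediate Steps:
c = 4 (c = 4 + (0*(5 - 11))/4 = 4 + (0*(-6))/4 = 4 + (¼)*0 = 4 + 0 = 4)
(53 + c)² = (53 + 4)² = 57² = 3249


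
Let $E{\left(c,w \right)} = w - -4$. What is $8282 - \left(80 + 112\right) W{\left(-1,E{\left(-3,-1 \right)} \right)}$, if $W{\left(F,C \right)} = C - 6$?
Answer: $8858$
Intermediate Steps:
$E{\left(c,w \right)} = 4 + w$ ($E{\left(c,w \right)} = w + 4 = 4 + w$)
$W{\left(F,C \right)} = -6 + C$ ($W{\left(F,C \right)} = C - 6 = -6 + C$)
$8282 - \left(80 + 112\right) W{\left(-1,E{\left(-3,-1 \right)} \right)} = 8282 - \left(80 + 112\right) \left(-6 + \left(4 - 1\right)\right) = 8282 - 192 \left(-6 + 3\right) = 8282 - 192 \left(-3\right) = 8282 - -576 = 8282 + 576 = 8858$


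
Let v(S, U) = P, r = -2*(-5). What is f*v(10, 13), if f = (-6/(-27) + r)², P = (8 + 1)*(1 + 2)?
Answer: 8464/3 ≈ 2821.3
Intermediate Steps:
r = 10
P = 27 (P = 9*3 = 27)
v(S, U) = 27
f = 8464/81 (f = (-6/(-27) + 10)² = (-6*(-1/27) + 10)² = (2/9 + 10)² = (92/9)² = 8464/81 ≈ 104.49)
f*v(10, 13) = (8464/81)*27 = 8464/3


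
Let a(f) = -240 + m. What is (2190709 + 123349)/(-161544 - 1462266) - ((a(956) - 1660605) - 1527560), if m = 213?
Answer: 2588507868731/811905 ≈ 3.1882e+6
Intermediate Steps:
a(f) = -27 (a(f) = -240 + 213 = -27)
(2190709 + 123349)/(-161544 - 1462266) - ((a(956) - 1660605) - 1527560) = (2190709 + 123349)/(-161544 - 1462266) - ((-27 - 1660605) - 1527560) = 2314058/(-1623810) - (-1660632 - 1527560) = 2314058*(-1/1623810) - 1*(-3188192) = -1157029/811905 + 3188192 = 2588507868731/811905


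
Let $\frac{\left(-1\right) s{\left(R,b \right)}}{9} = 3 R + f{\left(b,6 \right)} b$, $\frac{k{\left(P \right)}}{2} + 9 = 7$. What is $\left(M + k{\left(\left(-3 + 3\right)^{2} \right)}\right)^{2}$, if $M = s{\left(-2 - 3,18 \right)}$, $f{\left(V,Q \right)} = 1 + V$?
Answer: $8684809$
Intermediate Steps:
$k{\left(P \right)} = -4$ ($k{\left(P \right)} = -18 + 2 \cdot 7 = -18 + 14 = -4$)
$s{\left(R,b \right)} = - 27 R - 9 b \left(1 + b\right)$ ($s{\left(R,b \right)} = - 9 \left(3 R + \left(1 + b\right) b\right) = - 9 \left(3 R + b \left(1 + b\right)\right) = - 27 R - 9 b \left(1 + b\right)$)
$M = -2943$ ($M = - 27 \left(-2 - 3\right) - 162 \left(1 + 18\right) = \left(-27\right) \left(-5\right) - 162 \cdot 19 = 135 - 3078 = -2943$)
$\left(M + k{\left(\left(-3 + 3\right)^{2} \right)}\right)^{2} = \left(-2943 - 4\right)^{2} = \left(-2947\right)^{2} = 8684809$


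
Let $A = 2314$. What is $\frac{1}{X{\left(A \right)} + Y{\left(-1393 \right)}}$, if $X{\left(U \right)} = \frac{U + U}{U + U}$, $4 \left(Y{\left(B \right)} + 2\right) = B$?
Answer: $- \frac{4}{1397} \approx -0.0028633$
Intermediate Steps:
$Y{\left(B \right)} = -2 + \frac{B}{4}$
$X{\left(U \right)} = 1$ ($X{\left(U \right)} = \frac{2 U}{2 U} = 2 U \frac{1}{2 U} = 1$)
$\frac{1}{X{\left(A \right)} + Y{\left(-1393 \right)}} = \frac{1}{1 + \left(-2 + \frac{1}{4} \left(-1393\right)\right)} = \frac{1}{1 - \frac{1401}{4}} = \frac{1}{- \frac{1397}{4}} = - \frac{4}{1397}$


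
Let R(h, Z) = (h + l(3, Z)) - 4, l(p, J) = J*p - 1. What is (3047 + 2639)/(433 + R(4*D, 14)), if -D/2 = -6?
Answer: 2843/259 ≈ 10.977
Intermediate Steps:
l(p, J) = -1 + J*p
D = 12 (D = -2*(-6) = 12)
R(h, Z) = -5 + h + 3*Z (R(h, Z) = (h + (-1 + Z*3)) - 4 = (h + (-1 + 3*Z)) - 4 = (-1 + h + 3*Z) - 4 = -5 + h + 3*Z)
(3047 + 2639)/(433 + R(4*D, 14)) = (3047 + 2639)/(433 + (-5 + 4*12 + 3*14)) = 5686/(433 + (-5 + 48 + 42)) = 5686/(433 + 85) = 5686/518 = 5686*(1/518) = 2843/259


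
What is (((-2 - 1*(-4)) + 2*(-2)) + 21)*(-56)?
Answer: -1064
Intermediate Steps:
(((-2 - 1*(-4)) + 2*(-2)) + 21)*(-56) = (((-2 + 4) - 4) + 21)*(-56) = ((2 - 4) + 21)*(-56) = (-2 + 21)*(-56) = 19*(-56) = -1064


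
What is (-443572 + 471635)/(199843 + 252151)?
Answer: 28063/451994 ≈ 0.062087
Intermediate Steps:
(-443572 + 471635)/(199843 + 252151) = 28063/451994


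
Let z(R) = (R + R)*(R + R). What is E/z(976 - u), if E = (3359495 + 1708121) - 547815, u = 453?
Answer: 4519801/1094116 ≈ 4.1310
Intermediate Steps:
z(R) = 4*R² (z(R) = (2*R)*(2*R) = 4*R²)
E = 4519801 (E = 5067616 - 547815 = 4519801)
E/z(976 - u) = 4519801/((4*(976 - 1*453)²)) = 4519801/((4*(976 - 453)²)) = 4519801/((4*523²)) = 4519801/((4*273529)) = 4519801/1094116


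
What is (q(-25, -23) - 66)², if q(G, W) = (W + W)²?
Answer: 4202500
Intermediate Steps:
q(G, W) = 4*W² (q(G, W) = (2*W)² = 4*W²)
(q(-25, -23) - 66)² = (4*(-23)² - 66)² = (4*529 - 66)² = (2116 - 66)² = 2050² = 4202500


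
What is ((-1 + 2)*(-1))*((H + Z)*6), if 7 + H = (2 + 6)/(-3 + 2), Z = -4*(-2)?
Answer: 42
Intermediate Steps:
Z = 8
H = -15 (H = -7 + (2 + 6)/(-3 + 2) = -7 + 8/(-1) = -7 + 8*(-1) = -7 - 8 = -15)
((-1 + 2)*(-1))*((H + Z)*6) = ((-1 + 2)*(-1))*((-15 + 8)*6) = (1*(-1))*(-7*6) = -1*(-42) = 42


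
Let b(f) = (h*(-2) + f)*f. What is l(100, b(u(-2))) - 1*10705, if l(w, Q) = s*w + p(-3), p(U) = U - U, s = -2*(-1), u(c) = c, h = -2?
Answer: -10505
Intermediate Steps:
s = 2
b(f) = f*(4 + f) (b(f) = (-2*(-2) + f)*f = (4 + f)*f = f*(4 + f))
p(U) = 0
l(w, Q) = 2*w (l(w, Q) = 2*w + 0 = 2*w)
l(100, b(u(-2))) - 1*10705 = 2*100 - 1*10705 = 200 - 10705 = -10505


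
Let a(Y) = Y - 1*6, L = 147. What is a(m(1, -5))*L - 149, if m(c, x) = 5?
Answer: -296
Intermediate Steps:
a(Y) = -6 + Y (a(Y) = Y - 6 = -6 + Y)
a(m(1, -5))*L - 149 = (-6 + 5)*147 - 149 = -1*147 - 149 = -147 - 149 = -296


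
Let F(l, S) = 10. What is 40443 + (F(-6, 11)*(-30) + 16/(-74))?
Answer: 1485283/37 ≈ 40143.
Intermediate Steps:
40443 + (F(-6, 11)*(-30) + 16/(-74)) = 40443 + (10*(-30) + 16/(-74)) = 40443 + (-300 + 16*(-1/74)) = 40443 + (-300 - 8/37) = 40443 - 11108/37 = 1485283/37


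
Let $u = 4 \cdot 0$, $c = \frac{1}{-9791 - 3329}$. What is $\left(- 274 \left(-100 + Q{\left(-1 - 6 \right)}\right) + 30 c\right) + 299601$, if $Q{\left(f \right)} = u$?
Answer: $\frac{429025309}{1312} \approx 3.27 \cdot 10^{5}$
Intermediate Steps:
$c = - \frac{1}{13120}$ ($c = \frac{1}{-13120} = - \frac{1}{13120} \approx -7.622 \cdot 10^{-5}$)
$u = 0$
$Q{\left(f \right)} = 0$
$\left(- 274 \left(-100 + Q{\left(-1 - 6 \right)}\right) + 30 c\right) + 299601 = \left(- 274 \left(-100 + 0\right) + 30 \left(- \frac{1}{13120}\right)\right) + 299601 = \left(\left(-274\right) \left(-100\right) - \frac{3}{1312}\right) + 299601 = \left(27400 - \frac{3}{1312}\right) + 299601 = \frac{35948797}{1312} + 299601 = \frac{429025309}{1312}$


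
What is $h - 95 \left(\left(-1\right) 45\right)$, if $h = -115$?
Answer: $4160$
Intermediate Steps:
$h - 95 \left(\left(-1\right) 45\right) = -115 - 95 \left(\left(-1\right) 45\right) = -115 - -4275 = -115 + 4275 = 4160$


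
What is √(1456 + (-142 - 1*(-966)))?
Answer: 2*√570 ≈ 47.749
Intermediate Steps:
√(1456 + (-142 - 1*(-966))) = √(1456 + (-142 + 966)) = √(1456 + 824) = √2280 = 2*√570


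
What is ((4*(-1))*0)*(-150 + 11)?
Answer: 0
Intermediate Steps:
((4*(-1))*0)*(-150 + 11) = -4*0*(-139) = 0*(-139) = 0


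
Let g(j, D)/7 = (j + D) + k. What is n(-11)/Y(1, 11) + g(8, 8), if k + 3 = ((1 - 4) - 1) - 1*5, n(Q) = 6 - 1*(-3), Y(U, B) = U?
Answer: 37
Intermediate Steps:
n(Q) = 9 (n(Q) = 6 + 3 = 9)
k = -12 (k = -3 + (((1 - 4) - 1) - 1*5) = -3 + ((-3 - 1) - 5) = -3 + (-4 - 5) = -3 - 9 = -12)
g(j, D) = -84 + 7*D + 7*j (g(j, D) = 7*((j + D) - 12) = 7*((D + j) - 12) = 7*(-12 + D + j) = -84 + 7*D + 7*j)
n(-11)/Y(1, 11) + g(8, 8) = 9/1 + (-84 + 7*8 + 7*8) = 1*9 + (-84 + 56 + 56) = 9 + 28 = 37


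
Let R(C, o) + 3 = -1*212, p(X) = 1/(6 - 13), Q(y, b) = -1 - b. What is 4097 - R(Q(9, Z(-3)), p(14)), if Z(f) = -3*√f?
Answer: 4312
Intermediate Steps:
p(X) = -⅐ (p(X) = 1/(-7) = -⅐)
R(C, o) = -215 (R(C, o) = -3 - 1*212 = -3 - 212 = -215)
4097 - R(Q(9, Z(-3)), p(14)) = 4097 - 1*(-215) = 4097 + 215 = 4312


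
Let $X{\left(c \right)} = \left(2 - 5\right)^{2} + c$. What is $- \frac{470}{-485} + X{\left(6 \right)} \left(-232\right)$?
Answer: $- \frac{337466}{97} \approx -3479.0$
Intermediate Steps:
$X{\left(c \right)} = 9 + c$ ($X{\left(c \right)} = \left(-3\right)^{2} + c = 9 + c$)
$- \frac{470}{-485} + X{\left(6 \right)} \left(-232\right) = - \frac{470}{-485} + \left(9 + 6\right) \left(-232\right) = \left(-470\right) \left(- \frac{1}{485}\right) + 15 \left(-232\right) = \frac{94}{97} - 3480 = - \frac{337466}{97}$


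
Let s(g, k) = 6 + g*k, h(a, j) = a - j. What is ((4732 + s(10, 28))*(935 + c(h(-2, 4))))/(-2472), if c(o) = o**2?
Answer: -2436239/1236 ≈ -1971.1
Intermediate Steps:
((4732 + s(10, 28))*(935 + c(h(-2, 4))))/(-2472) = ((4732 + (6 + 10*28))*(935 + (-2 - 1*4)**2))/(-2472) = ((4732 + (6 + 280))*(935 + (-2 - 4)**2))*(-1/2472) = ((4732 + 286)*(935 + (-6)**2))*(-1/2472) = (5018*(935 + 36))*(-1/2472) = (5018*971)*(-1/2472) = 4872478*(-1/2472) = -2436239/1236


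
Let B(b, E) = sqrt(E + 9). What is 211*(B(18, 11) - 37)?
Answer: -7807 + 422*sqrt(5) ≈ -6863.4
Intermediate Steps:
B(b, E) = sqrt(9 + E)
211*(B(18, 11) - 37) = 211*(sqrt(9 + 11) - 37) = 211*(sqrt(20) - 37) = 211*(2*sqrt(5) - 37) = 211*(-37 + 2*sqrt(5)) = -7807 + 422*sqrt(5)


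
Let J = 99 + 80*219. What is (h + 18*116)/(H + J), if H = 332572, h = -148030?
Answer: -145942/350191 ≈ -0.41675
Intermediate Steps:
J = 17619 (J = 99 + 17520 = 17619)
(h + 18*116)/(H + J) = (-148030 + 18*116)/(332572 + 17619) = (-148030 + 2088)/350191 = -145942*1/350191 = -145942/350191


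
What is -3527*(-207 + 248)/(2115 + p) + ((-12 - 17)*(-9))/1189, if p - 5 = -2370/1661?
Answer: -9816210757/144276950 ≈ -68.037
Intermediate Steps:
p = 5935/1661 (p = 5 - 2370/1661 = 5935/1661 ≈ 3.5731)
-3527*(-207 + 248)/(2115 + p) + ((-12 - 17)*(-9))/1189 = -3527*(-207 + 248)/(2115 + 5935/1661) + ((-12 - 17)*(-9))/1189 = -3527/((3518950/1661)/41) - 29*(-9)*(1/1189) = -3527/((3518950/1661)*(1/41)) + 261*(1/1189) = -3527/3518950/68101 + 9/41 = -3527*68101/3518950 + 9/41 = -240192227/3518950 + 9/41 = -9816210757/144276950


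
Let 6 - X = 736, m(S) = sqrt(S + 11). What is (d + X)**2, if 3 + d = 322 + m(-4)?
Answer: (411 - sqrt(7))**2 ≈ 1.6675e+5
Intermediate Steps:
m(S) = sqrt(11 + S)
X = -730 (X = 6 - 1*736 = 6 - 736 = -730)
d = 319 + sqrt(7) (d = -3 + (322 + sqrt(11 - 4)) = -3 + (322 + sqrt(7)) = 319 + sqrt(7) ≈ 321.65)
(d + X)**2 = ((319 + sqrt(7)) - 730)**2 = (-411 + sqrt(7))**2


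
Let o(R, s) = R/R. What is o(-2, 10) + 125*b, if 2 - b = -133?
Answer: 16876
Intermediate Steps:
b = 135 (b = 2 - 1*(-133) = 2 + 133 = 135)
o(R, s) = 1
o(-2, 10) + 125*b = 1 + 125*135 = 1 + 16875 = 16876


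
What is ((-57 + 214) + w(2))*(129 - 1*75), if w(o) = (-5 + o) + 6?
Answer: 8640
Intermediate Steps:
w(o) = 1 + o
((-57 + 214) + w(2))*(129 - 1*75) = ((-57 + 214) + (1 + 2))*(129 - 1*75) = (157 + 3)*(129 - 75) = 160*54 = 8640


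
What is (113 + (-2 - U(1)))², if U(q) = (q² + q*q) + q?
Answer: 11664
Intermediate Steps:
U(q) = q + 2*q² (U(q) = (q² + q²) + q = 2*q² + q = q + 2*q²)
(113 + (-2 - U(1)))² = (113 + (-2 - (1 + 2*1)))² = (113 + (-2 - (1 + 2)))² = (113 + (-2 - 3))² = (113 - 5)² = 108² = 11664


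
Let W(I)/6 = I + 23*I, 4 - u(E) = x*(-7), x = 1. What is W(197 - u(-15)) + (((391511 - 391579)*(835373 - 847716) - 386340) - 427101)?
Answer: 52667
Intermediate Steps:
u(E) = 11 (u(E) = 4 - (-7) = 4 - 1*(-7) = 4 + 7 = 11)
W(I) = 144*I (W(I) = 6*(I + 23*I) = 6*(24*I) = 144*I)
W(197 - u(-15)) + (((391511 - 391579)*(835373 - 847716) - 386340) - 427101) = 144*(197 - 1*11) + (((391511 - 391579)*(835373 - 847716) - 386340) - 427101) = 144*(197 - 11) + ((-68*(-12343) - 386340) - 427101) = 144*186 + ((839324 - 386340) - 427101) = 26784 + (452984 - 427101) = 26784 + 25883 = 52667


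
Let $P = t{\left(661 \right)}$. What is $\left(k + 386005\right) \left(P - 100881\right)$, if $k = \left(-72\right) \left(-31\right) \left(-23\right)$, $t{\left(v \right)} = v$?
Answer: $-33540527180$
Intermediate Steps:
$P = 661$
$k = -51336$ ($k = 2232 \left(-23\right) = -51336$)
$\left(k + 386005\right) \left(P - 100881\right) = \left(-51336 + 386005\right) \left(661 - 100881\right) = 334669 \left(-100220\right) = -33540527180$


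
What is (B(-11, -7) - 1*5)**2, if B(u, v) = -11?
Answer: 256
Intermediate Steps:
(B(-11, -7) - 1*5)**2 = (-11 - 1*5)**2 = (-11 - 5)**2 = (-16)**2 = 256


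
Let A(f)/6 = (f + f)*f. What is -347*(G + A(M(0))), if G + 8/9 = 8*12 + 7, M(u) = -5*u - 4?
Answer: -918509/9 ≈ -1.0206e+5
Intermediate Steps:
M(u) = -4 - 5*u
A(f) = 12*f**2 (A(f) = 6*((f + f)*f) = 6*((2*f)*f) = 6*(2*f**2) = 12*f**2)
G = 919/9 (G = -8/9 + (8*12 + 7) = -8/9 + (96 + 7) = -8/9 + 103 = 919/9 ≈ 102.11)
-347*(G + A(M(0))) = -347*(919/9 + 12*(-4 - 5*0)**2) = -347*(919/9 + 12*(-4 + 0)**2) = -347*(919/9 + 12*(-4)**2) = -347*(919/9 + 12*16) = -347*(919/9 + 192) = -347*2647/9 = -918509/9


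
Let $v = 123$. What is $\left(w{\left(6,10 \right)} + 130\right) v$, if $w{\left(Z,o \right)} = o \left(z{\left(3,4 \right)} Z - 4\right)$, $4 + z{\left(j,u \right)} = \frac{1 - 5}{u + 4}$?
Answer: $-22140$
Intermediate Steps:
$z{\left(j,u \right)} = -4 - \frac{4}{4 + u}$ ($z{\left(j,u \right)} = -4 + \frac{1 - 5}{u + 4} = -4 - \frac{4}{4 + u}$)
$w{\left(Z,o \right)} = o \left(-4 - \frac{9 Z}{2}\right)$ ($w{\left(Z,o \right)} = o \left(\frac{4 \left(-5 - 4\right)}{4 + 4} Z - 4\right) = o \left(\frac{4 \left(-5 - 4\right)}{8} Z - 4\right) = o \left(4 \cdot \frac{1}{8} \left(-9\right) Z - 4\right) = o \left(- \frac{9 Z}{2} - 4\right) = o \left(-4 - \frac{9 Z}{2}\right)$)
$\left(w{\left(6,10 \right)} + 130\right) v = \left(\left(- \frac{1}{2}\right) 10 \left(8 + 9 \cdot 6\right) + 130\right) 123 = \left(\left(- \frac{1}{2}\right) 10 \left(8 + 54\right) + 130\right) 123 = \left(\left(- \frac{1}{2}\right) 10 \cdot 62 + 130\right) 123 = \left(-310 + 130\right) 123 = \left(-180\right) 123 = -22140$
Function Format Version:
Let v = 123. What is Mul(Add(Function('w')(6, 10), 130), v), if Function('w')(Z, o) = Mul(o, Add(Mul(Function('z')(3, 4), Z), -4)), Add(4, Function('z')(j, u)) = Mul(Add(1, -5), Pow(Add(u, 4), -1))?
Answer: -22140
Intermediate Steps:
Function('z')(j, u) = Add(-4, Mul(-4, Pow(Add(4, u), -1))) (Function('z')(j, u) = Add(-4, Mul(Add(1, -5), Pow(Add(u, 4), -1))) = Add(-4, Mul(-4, Pow(Add(4, u), -1))))
Function('w')(Z, o) = Mul(o, Add(-4, Mul(Rational(-9, 2), Z))) (Function('w')(Z, o) = Mul(o, Add(Mul(Mul(4, Pow(Add(4, 4), -1), Add(-5, Mul(-1, 4))), Z), -4)) = Mul(o, Add(Mul(Mul(4, Pow(8, -1), Add(-5, -4)), Z), -4)) = Mul(o, Add(Mul(Mul(4, Rational(1, 8), -9), Z), -4)) = Mul(o, Add(Mul(Rational(-9, 2), Z), -4)) = Mul(o, Add(-4, Mul(Rational(-9, 2), Z))))
Mul(Add(Function('w')(6, 10), 130), v) = Mul(Add(Mul(Rational(-1, 2), 10, Add(8, Mul(9, 6))), 130), 123) = Mul(Add(Mul(Rational(-1, 2), 10, Add(8, 54)), 130), 123) = Mul(Add(Mul(Rational(-1, 2), 10, 62), 130), 123) = Mul(Add(-310, 130), 123) = Mul(-180, 123) = -22140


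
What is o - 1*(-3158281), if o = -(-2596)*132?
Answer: 3500953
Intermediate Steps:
o = 342672 (o = -1*(-342672) = 342672)
o - 1*(-3158281) = 342672 - 1*(-3158281) = 342672 + 3158281 = 3500953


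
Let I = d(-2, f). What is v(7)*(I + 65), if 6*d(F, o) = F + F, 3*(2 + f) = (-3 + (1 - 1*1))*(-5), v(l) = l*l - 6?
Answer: 8299/3 ≈ 2766.3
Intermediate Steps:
v(l) = -6 + l² (v(l) = l² - 6 = -6 + l²)
f = 3 (f = -2 + ((-3 + (1 - 1*1))*(-5))/3 = -2 + ((-3 + (1 - 1))*(-5))/3 = -2 + ((-3 + 0)*(-5))/3 = -2 + (-3*(-5))/3 = -2 + (⅓)*15 = -2 + 5 = 3)
d(F, o) = F/3 (d(F, o) = (F + F)/6 = (2*F)/6 = F/3)
I = -⅔ (I = (⅓)*(-2) = -⅔ ≈ -0.66667)
v(7)*(I + 65) = (-6 + 7²)*(-⅔ + 65) = (-6 + 49)*(193/3) = 43*(193/3) = 8299/3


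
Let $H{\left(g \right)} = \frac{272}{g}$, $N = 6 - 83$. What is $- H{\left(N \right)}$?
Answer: $\frac{272}{77} \approx 3.5325$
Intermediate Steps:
$N = -77$ ($N = 6 - 83 = -77$)
$- H{\left(N \right)} = - \frac{272}{-77} = - \frac{272 \left(-1\right)}{77} = \left(-1\right) \left(- \frac{272}{77}\right) = \frac{272}{77}$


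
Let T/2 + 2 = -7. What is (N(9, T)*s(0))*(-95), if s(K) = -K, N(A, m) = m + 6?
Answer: 0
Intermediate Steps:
T = -18 (T = -4 + 2*(-7) = -4 - 14 = -18)
N(A, m) = 6 + m
(N(9, T)*s(0))*(-95) = ((6 - 18)*(-1*0))*(-95) = -12*0*(-95) = 0*(-95) = 0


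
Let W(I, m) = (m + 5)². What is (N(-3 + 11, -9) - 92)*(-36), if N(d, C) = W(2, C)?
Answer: 2736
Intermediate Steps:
W(I, m) = (5 + m)²
N(d, C) = (5 + C)²
(N(-3 + 11, -9) - 92)*(-36) = ((5 - 9)² - 92)*(-36) = ((-4)² - 92)*(-36) = (16 - 92)*(-36) = -76*(-36) = 2736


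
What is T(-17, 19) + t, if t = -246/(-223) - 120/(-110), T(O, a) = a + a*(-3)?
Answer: -87832/2453 ≈ -35.806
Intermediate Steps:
T(O, a) = -2*a (T(O, a) = a - 3*a = -2*a)
t = 5382/2453 (t = -246*(-1/223) - 120*(-1/110) = 246/223 + 12/11 = 5382/2453 ≈ 2.1940)
T(-17, 19) + t = -2*19 + 5382/2453 = -38 + 5382/2453 = -87832/2453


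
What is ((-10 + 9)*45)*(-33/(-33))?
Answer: -45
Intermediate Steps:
((-10 + 9)*45)*(-33/(-33)) = (-1*45)*(-33*(-1/33)) = -45*1 = -45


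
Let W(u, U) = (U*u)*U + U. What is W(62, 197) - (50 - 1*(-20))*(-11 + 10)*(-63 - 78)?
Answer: 2396485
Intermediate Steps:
W(u, U) = U + u*U² (W(u, U) = u*U² + U = U + u*U²)
W(62, 197) - (50 - 1*(-20))*(-11 + 10)*(-63 - 78) = 197*(1 + 197*62) - (50 - 1*(-20))*(-11 + 10)*(-63 - 78) = 197*(1 + 12214) - (50 + 20)*(-1)*(-141) = 197*12215 - 70*(-1)*(-141) = 2406355 - (-70)*(-141) = 2406355 - 1*9870 = 2406355 - 9870 = 2396485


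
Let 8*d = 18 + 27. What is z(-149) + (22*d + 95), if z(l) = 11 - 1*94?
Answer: 543/4 ≈ 135.75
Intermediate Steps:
z(l) = -83 (z(l) = 11 - 94 = -83)
d = 45/8 (d = (18 + 27)/8 = (⅛)*45 = 45/8 ≈ 5.6250)
z(-149) + (22*d + 95) = -83 + (22*(45/8) + 95) = -83 + (495/4 + 95) = -83 + 875/4 = 543/4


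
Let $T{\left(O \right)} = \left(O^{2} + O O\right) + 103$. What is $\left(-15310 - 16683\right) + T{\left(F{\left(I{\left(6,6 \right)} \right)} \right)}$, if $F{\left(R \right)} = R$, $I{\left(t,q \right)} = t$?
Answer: $-31818$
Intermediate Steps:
$T{\left(O \right)} = 103 + 2 O^{2}$ ($T{\left(O \right)} = \left(O^{2} + O^{2}\right) + 103 = 2 O^{2} + 103 = 103 + 2 O^{2}$)
$\left(-15310 - 16683\right) + T{\left(F{\left(I{\left(6,6 \right)} \right)} \right)} = \left(-15310 - 16683\right) + \left(103 + 2 \cdot 6^{2}\right) = \left(-15310 - 16683\right) + \left(103 + 2 \cdot 36\right) = -31993 + \left(103 + 72\right) = -31993 + 175 = -31818$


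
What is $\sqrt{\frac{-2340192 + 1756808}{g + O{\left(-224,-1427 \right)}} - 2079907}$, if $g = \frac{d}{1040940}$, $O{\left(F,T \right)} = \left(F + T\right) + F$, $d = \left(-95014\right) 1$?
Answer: $\frac{7 i \sqrt{40422121039126364836267}}{975928757} \approx 1442.1 i$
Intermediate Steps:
$d = -95014$
$O{\left(F,T \right)} = T + 2 F$
$g = - \frac{47507}{520470}$ ($g = - \frac{95014}{1040940} = \left(-95014\right) \frac{1}{1040940} = - \frac{47507}{520470} \approx -0.091277$)
$\sqrt{\frac{-2340192 + 1756808}{g + O{\left(-224,-1427 \right)}} - 2079907} = \sqrt{\frac{-2340192 + 1756808}{- \frac{47507}{520470} + \left(-1427 + 2 \left(-224\right)\right)} - 2079907} = \sqrt{- \frac{583384}{- \frac{47507}{520470} - 1875} - 2079907} = \sqrt{- \frac{583384}{- \frac{975928757}{520470}} - 2079907} = \sqrt{\left(-583384\right) \left(- \frac{520470}{975928757}\right) - 2079907} = \sqrt{\frac{303633870480}{975928757} - 2079907} = \sqrt{- \frac{2029537419315119}{975928757}} = \frac{7 i \sqrt{40422121039126364836267}}{975928757}$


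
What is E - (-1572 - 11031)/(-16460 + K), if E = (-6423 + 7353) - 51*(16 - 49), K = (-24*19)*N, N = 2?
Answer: 45380433/17372 ≈ 2612.3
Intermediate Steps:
K = -912 (K = -24*19*2 = -456*2 = -912)
E = 2613 (E = 930 - 51*(-33) = 930 + 1683 = 2613)
E - (-1572 - 11031)/(-16460 + K) = 2613 - (-1572 - 11031)/(-16460 - 912) = 2613 - (-12603)/(-17372) = 2613 - (-12603)*(-1)/17372 = 2613 - 1*12603/17372 = 2613 - 12603/17372 = 45380433/17372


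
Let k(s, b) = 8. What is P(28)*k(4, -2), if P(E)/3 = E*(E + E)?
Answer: 37632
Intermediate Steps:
P(E) = 6*E² (P(E) = 3*(E*(E + E)) = 3*(E*(2*E)) = 3*(2*E²) = 6*E²)
P(28)*k(4, -2) = (6*28²)*8 = (6*784)*8 = 4704*8 = 37632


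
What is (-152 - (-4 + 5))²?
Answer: 23409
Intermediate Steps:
(-152 - (-4 + 5))² = (-152 - 1*1)² = (-152 - 1)² = (-153)² = 23409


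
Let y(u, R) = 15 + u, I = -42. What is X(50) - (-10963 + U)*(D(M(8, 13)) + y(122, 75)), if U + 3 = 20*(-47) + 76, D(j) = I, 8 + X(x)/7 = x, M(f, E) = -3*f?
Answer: 1124144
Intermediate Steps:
X(x) = -56 + 7*x
D(j) = -42
U = -867 (U = -3 + (20*(-47) + 76) = -3 + (-940 + 76) = -3 - 864 = -867)
X(50) - (-10963 + U)*(D(M(8, 13)) + y(122, 75)) = (-56 + 7*50) - (-10963 - 867)*(-42 + (15 + 122)) = (-56 + 350) - (-11830)*(-42 + 137) = 294 - (-11830)*95 = 294 - 1*(-1123850) = 294 + 1123850 = 1124144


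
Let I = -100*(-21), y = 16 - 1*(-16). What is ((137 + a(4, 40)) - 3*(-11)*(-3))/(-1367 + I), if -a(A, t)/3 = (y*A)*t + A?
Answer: -15334/733 ≈ -20.919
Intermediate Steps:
y = 32 (y = 16 + 16 = 32)
a(A, t) = -3*A - 96*A*t (a(A, t) = -3*((32*A)*t + A) = -3*(32*A*t + A) = -3*(A + 32*A*t) = -3*A - 96*A*t)
I = 2100
((137 + a(4, 40)) - 3*(-11)*(-3))/(-1367 + I) = ((137 - 3*4*(1 + 32*40)) - 3*(-11)*(-3))/(-1367 + 2100) = ((137 - 3*4*(1 + 1280)) + 33*(-3))/733 = ((137 - 3*4*1281) - 99)*(1/733) = ((137 - 15372) - 99)*(1/733) = (-15235 - 99)*(1/733) = -15334*1/733 = -15334/733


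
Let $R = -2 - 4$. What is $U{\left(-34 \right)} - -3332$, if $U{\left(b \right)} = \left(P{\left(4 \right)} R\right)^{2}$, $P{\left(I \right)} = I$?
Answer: $3908$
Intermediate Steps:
$R = -6$
$U{\left(b \right)} = 576$ ($U{\left(b \right)} = \left(4 \left(-6\right)\right)^{2} = \left(-24\right)^{2} = 576$)
$U{\left(-34 \right)} - -3332 = 576 - -3332 = 576 + 3332 = 3908$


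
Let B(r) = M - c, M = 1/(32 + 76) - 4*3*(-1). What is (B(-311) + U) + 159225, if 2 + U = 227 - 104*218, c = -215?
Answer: 14796541/108 ≈ 1.3701e+5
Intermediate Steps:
M = 1297/108 (M = 1/108 - 12*(-1) = 1/108 + 12 = 1297/108 ≈ 12.009)
B(r) = 24517/108 (B(r) = 1297/108 - 1*(-215) = 1297/108 + 215 = 24517/108)
U = -22447 (U = -2 + (227 - 104*218) = -2 + (227 - 22672) = -2 - 22445 = -22447)
(B(-311) + U) + 159225 = (24517/108 - 22447) + 159225 = -2399759/108 + 159225 = 14796541/108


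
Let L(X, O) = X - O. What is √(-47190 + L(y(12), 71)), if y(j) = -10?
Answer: I*√47271 ≈ 217.42*I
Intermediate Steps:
√(-47190 + L(y(12), 71)) = √(-47190 + (-10 - 1*71)) = √(-47190 + (-10 - 71)) = √(-47190 - 81) = √(-47271) = I*√47271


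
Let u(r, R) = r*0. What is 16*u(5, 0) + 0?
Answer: 0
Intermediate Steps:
u(r, R) = 0
16*u(5, 0) + 0 = 16*0 + 0 = 0 + 0 = 0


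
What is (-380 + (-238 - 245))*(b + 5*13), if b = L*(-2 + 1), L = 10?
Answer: -47465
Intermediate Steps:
b = -10 (b = 10*(-2 + 1) = 10*(-1) = -10)
(-380 + (-238 - 245))*(b + 5*13) = (-380 + (-238 - 245))*(-10 + 5*13) = (-380 - 483)*(-10 + 65) = -863*55 = -47465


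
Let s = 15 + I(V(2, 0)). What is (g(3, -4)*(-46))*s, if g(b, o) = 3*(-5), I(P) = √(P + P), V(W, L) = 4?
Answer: 10350 + 1380*√2 ≈ 12302.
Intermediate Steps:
I(P) = √2*√P (I(P) = √(2*P) = √2*√P)
s = 15 + 2*√2 (s = 15 + √2*√4 = 15 + √2*2 = 15 + 2*√2 ≈ 17.828)
g(b, o) = -15
(g(3, -4)*(-46))*s = (-15*(-46))*(15 + 2*√2) = 690*(15 + 2*√2) = 10350 + 1380*√2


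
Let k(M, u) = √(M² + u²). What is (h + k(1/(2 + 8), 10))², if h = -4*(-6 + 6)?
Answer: 10001/100 ≈ 100.01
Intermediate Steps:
h = 0 (h = -4*0 = 0)
(h + k(1/(2 + 8), 10))² = (0 + √((1/(2 + 8))² + 10²))² = (0 + √((1/10)² + 100))² = (0 + √((⅒)² + 100))² = (0 + √(1/100 + 100))² = (0 + √(10001/100))² = (0 + √10001/10)² = (√10001/10)² = 10001/100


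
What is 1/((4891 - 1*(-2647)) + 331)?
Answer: 1/7869 ≈ 0.00012708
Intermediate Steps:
1/((4891 - 1*(-2647)) + 331) = 1/((4891 + 2647) + 331) = 1/(7538 + 331) = 1/7869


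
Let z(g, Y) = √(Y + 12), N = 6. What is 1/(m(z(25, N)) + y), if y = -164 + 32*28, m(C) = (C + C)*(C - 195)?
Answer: -32/89499 - 65*√2/119332 ≈ -0.0011279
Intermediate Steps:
z(g, Y) = √(12 + Y)
m(C) = 2*C*(-195 + C) (m(C) = (2*C)*(-195 + C) = 2*C*(-195 + C))
y = 732 (y = -164 + 896 = 732)
1/(m(z(25, N)) + y) = 1/(2*√(12 + 6)*(-195 + √(12 + 6)) + 732) = 1/(2*√18*(-195 + √18) + 732) = 1/(2*(3*√2)*(-195 + 3*√2) + 732) = 1/(6*√2*(-195 + 3*√2) + 732) = 1/(732 + 6*√2*(-195 + 3*√2))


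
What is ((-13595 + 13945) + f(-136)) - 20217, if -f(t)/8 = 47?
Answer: -20243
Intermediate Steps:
f(t) = -376 (f(t) = -8*47 = -376)
((-13595 + 13945) + f(-136)) - 20217 = ((-13595 + 13945) - 376) - 20217 = (350 - 376) - 20217 = -26 - 20217 = -20243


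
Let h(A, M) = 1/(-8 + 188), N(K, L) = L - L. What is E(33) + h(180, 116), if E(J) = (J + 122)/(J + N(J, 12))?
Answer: 9311/1980 ≈ 4.7025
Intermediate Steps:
N(K, L) = 0
h(A, M) = 1/180
E(J) = (122 + J)/J (E(J) = (J + 122)/(J + 0) = (122 + J)/J)
E(33) + h(180, 116) = (122 + 33)/33 + 1/180 = (1/33)*155 + 1/180 = 155/33 + 1/180 = 9311/1980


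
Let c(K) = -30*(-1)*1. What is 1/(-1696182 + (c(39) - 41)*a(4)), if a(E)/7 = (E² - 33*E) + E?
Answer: -1/1687558 ≈ -5.9257e-7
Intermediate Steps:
c(K) = 30 (c(K) = -5*(-6)*1 = 30*1 = 30)
a(E) = -224*E + 7*E² (a(E) = 7*((E² - 33*E) + E) = 7*(E² - 32*E) = -224*E + 7*E²)
1/(-1696182 + (c(39) - 41)*a(4)) = 1/(-1696182 + (30 - 41)*(7*4*(-32 + 4))) = 1/(-1696182 - 77*4*(-28)) = 1/(-1696182 - 11*(-784)) = 1/(-1696182 + 8624) = 1/(-1687558) = -1/1687558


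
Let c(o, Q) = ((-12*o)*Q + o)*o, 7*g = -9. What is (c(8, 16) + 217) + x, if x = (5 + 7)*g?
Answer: -84157/7 ≈ -12022.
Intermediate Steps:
g = -9/7 (g = (1/7)*(-9) = -9/7 ≈ -1.2857)
c(o, Q) = o*(o - 12*Q*o) (c(o, Q) = (-12*Q*o + o)*o = (o - 12*Q*o)*o = o*(o - 12*Q*o))
x = -108/7 (x = (5 + 7)*(-9/7) = 12*(-9/7) = -108/7 ≈ -15.429)
(c(8, 16) + 217) + x = (8**2*(1 - 12*16) + 217) - 108/7 = (64*(1 - 192) + 217) - 108/7 = (64*(-191) + 217) - 108/7 = (-12224 + 217) - 108/7 = -12007 - 108/7 = -84157/7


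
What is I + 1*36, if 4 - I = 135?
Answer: -95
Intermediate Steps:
I = -131 (I = 4 - 1*135 = 4 - 135 = -131)
I + 1*36 = -131 + 1*36 = -131 + 36 = -95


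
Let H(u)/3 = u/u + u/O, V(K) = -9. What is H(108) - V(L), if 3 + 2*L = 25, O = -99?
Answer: 96/11 ≈ 8.7273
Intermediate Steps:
L = 11 (L = -3/2 + (½)*25 = -3/2 + 25/2 = 11)
H(u) = 3 - u/33 (H(u) = 3*(u/u + u/(-99)) = 3*(1 + u*(-1/99)) = 3*(1 - u/99) = 3 - u/33)
H(108) - V(L) = (3 - 1/33*108) - 1*(-9) = (3 - 36/11) + 9 = -3/11 + 9 = 96/11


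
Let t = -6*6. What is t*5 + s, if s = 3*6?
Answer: -162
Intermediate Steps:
t = -36
s = 18
t*5 + s = -36*5 + 18 = -180 + 18 = -162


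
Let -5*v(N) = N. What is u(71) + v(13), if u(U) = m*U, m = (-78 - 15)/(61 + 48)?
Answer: -34432/545 ≈ -63.178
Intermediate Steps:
v(N) = -N/5
m = -93/109 ≈ -0.85321
u(U) = -93*U/109
u(71) + v(13) = -93/109*71 - ⅕*13 = -6603/109 - 13/5 = -34432/545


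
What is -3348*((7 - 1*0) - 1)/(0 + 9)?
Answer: -2232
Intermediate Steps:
-3348*((7 - 1*0) - 1)/(0 + 9) = -3348*((7 + 0) - 1)/9 = -3348*(7 - 1)/9 = -20088/9 = -3348*2/3 = -2232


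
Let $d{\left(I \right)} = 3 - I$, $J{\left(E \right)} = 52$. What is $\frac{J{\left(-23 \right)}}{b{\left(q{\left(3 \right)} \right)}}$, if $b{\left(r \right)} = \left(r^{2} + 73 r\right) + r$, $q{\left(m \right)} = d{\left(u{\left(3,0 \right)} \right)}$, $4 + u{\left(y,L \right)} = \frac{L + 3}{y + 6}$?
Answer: $\frac{117}{1210} \approx 0.096694$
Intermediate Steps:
$u{\left(y,L \right)} = -4 + \frac{3 + L}{6 + y}$ ($u{\left(y,L \right)} = -4 + \frac{L + 3}{y + 6} = -4 + \frac{3 + L}{6 + y}$)
$q{\left(m \right)} = \frac{20}{3}$ ($q{\left(m \right)} = 3 - \frac{-21 + 0 - 12}{6 + 3} = 3 - \frac{-21 + 0 - 12}{9} = 3 - \frac{1}{9} \left(-33\right) = 3 - - \frac{11}{3} = 3 + \frac{11}{3} = \frac{20}{3}$)
$b{\left(r \right)} = r^{2} + 74 r$
$\frac{J{\left(-23 \right)}}{b{\left(q{\left(3 \right)} \right)}} = \frac{52}{\frac{20}{3} \left(74 + \frac{20}{3}\right)} = \frac{52}{\frac{20}{3} \cdot \frac{242}{3}} = \frac{52}{\frac{4840}{9}} = 52 \cdot \frac{9}{4840} = \frac{117}{1210}$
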